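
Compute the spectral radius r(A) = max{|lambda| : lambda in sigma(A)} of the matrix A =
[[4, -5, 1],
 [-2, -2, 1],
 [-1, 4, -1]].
r(A) ≈ 5.2623

The eigenvalues of A are the roots of its characteristic polynomial. With M = A (coefficients from the trace, the sum of principal 2x2 minors, and det A):
  p(λ) = det(λ I - M) = λ^3 - λ^2 - 23λ + 3.
No integer candidate from the rational root theorem (±divisors of 3) is a root, so the roots are irrational. The cubic discriminant is Δ = 50208 > 0, so there are three distinct real roots. p(-5) = -32 and p(-4) = 15 have opposite signs, so a root lies in (-5, -4); Newton's method refines it to λ ≈ -4.3921. p(0) = 3 and p(1) = -20 have opposite signs, so a root lies in (0, 1); Newton's method refines it to λ ≈ 0.1298. p(5) = -12 and p(6) = 45 have opposite signs, so a root lies in (5, 6); Newton's method refines it to λ ≈ 5.2623. Check (Vieta): the three roots sum to 1, matching tr M = 1.
Thus the eigenvalues (to 4 decimals) are -4.3921 (modulus 4.3921); 0.1298 (modulus 0.1298); 5.2623 (modulus 5.2623). The spectral radius is the largest modulus: r(A) ≈ 5.2623. (Cross-check: r(A) ≤ ||A||_2 ≈ 7.6504; equality holds whenever A is normal, though it can also hold for some non-normal A.)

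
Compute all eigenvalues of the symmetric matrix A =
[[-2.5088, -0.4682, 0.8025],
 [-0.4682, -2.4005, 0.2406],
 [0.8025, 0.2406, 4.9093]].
sigma(A) ≈ {-3, -2, 5}

A is real symmetric, so its spectrum consists of real eigenvalues. Expanding the characteristic polynomial of the displayed matrix gives
  det(λ I - A) = p(λ) = λ^3 + (0)λ^2 + (-19)λ + (-30).
Solving p(λ) = 0 yields eigenvalues ≈ -3, -2, 5. (A is shown rounded to 4 decimals, so these recover the underlying integer eigenvalues to within that precision.)
Verification: the trace of A = 0 equals the sum of eigenvalues 0, and det(A) ≈ 29.9998 matches the eigenvalue product 30.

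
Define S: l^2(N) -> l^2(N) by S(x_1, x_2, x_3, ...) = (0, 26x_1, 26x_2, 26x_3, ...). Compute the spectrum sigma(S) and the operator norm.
sigma(S) = closed disk {z in C : |z| ≤ 26}; ||S|| = 26

Note S = 26·U where U is the unit right shift (U x)_k = x_{k-1} (with x_0 := 0); so ||S|| = 26||U|| and sigma(S) = 26·sigma(U). ||S x||^2 = sum_{k≥1} |26x_k|^2 = 676||x||^2, so ||S|| = 26 and sigma(S) ⊂ {|z| ≤ 26}. For any |lambda| < 26, the equation (S - lambda I) x = 0 forces x_1 = 0, then 26x_k = lambda x_{k+1} ⇒ x = 0, so S has no eigenvalues. But (S - lambda I) is not surjective for |lambda| < 26: solving (S - lambda I) x = e_1 would require x_n proportional to (lambda/26)^(-n), which is not in l^2. So every |lambda| < 26 lies in the residual spectrum. The boundary |lambda| = 26 is in the approximate point spectrum (the spectrum is closed). Hence sigma(S) is the closed disk of radius 26.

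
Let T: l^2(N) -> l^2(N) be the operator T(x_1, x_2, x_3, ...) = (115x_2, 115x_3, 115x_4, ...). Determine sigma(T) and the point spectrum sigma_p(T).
sigma(T) = closed disk {z in C : |z| ≤ 115}; sigma_p(T) = open disk {z in C : |z| < 115}

Note T = 115·V where V is the unit left shift (V x)_k = x_{k+1}; so sigma(T) = 115·sigma(V) and ||T|| = 115||V||. ||T x||^2 = 13225sum_{k≥2} |x_k|^2 ≤ 13225||x||^2, with equality on {x : x_1 = 0}, so ||T|| = 115. For any lambda with |lambda| < 115, set r = lambda/115 (|r| < 1); the vector x = (1, r, r^2, ...) is in l^2 and satisfies T x = 115(r, r^2, ...) = lambda x, so lambda is an eigenvalue. On the boundary |lambda| = 115 the geometric series diverges, so no l^2 eigenvector exists, but these lambda lie in the approximate point spectrum. Hence sigma(T) is the closed disk of radius 115 and sigma_p(T) is the open disk.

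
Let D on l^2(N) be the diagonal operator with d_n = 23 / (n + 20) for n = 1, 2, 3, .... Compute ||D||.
||D|| = 23/21 (attained at n = 1)

For D diagonal, ||D|| = sup_n |d_n| = sup_n 23/(n + 20). This is positive and strictly decreasing in n, so the supremum is attained at n = 1: d_1 = 23/(1 + 20) = 23/21. Hence ||D|| = 23/21.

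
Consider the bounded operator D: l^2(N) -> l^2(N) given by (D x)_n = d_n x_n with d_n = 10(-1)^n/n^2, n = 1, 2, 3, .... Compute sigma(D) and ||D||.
sigma(D) = {10(-1)^n/n^2 : n ≥ 1} ∪ {0}; ||D|| = 10

A bounded diagonal operator on l^2 with diagonal entries d_n has spectrum equal to the closure of {d_n : n ≥ 1}: every d_n is an eigenvalue (with eigenvector e_n), so {d_n} ⊂ sigma(D); the spectrum is closed, so its closure is too; and for lambda not in the closure, (D - lambda I) has bounded inverse (the diagonal entries 1/(d_n - lambda) are bounded). For our sequence d_n = 10(-1)^n/n^2, n = 1, 2, 3, ...:
  - {d_n} = {10(-1)^n/n^2 : n ≥ 1}; the only limit point is 0
  - closure = {10(-1)^n/n^2 : n ≥ 1} ∪ {0}
For the norm: a diagonal operator has ||D|| = sup_n |d_n|. Here |d_n| = 10/n^2 is decreasing, so sup_n |d_n| = |d_1| = 10. So ||D|| = 10.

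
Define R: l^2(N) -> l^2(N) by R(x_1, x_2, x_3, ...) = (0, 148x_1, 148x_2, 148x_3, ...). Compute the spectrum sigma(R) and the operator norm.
sigma(R) = closed disk {z in C : |z| ≤ 148}; ||R|| = 148

Note R = 148·U where U is the unit right shift (U x)_k = x_{k-1} (with x_0 := 0); so ||R|| = 148||U|| and sigma(R) = 148·sigma(U). ||R x||^2 = sum_{k≥1} |148x_k|^2 = 21904||x||^2, so ||R|| = 148 and sigma(R) ⊂ {|z| ≤ 148}. For any |lambda| < 148, the equation (R - lambda I) x = 0 forces x_1 = 0, then 148x_k = lambda x_{k+1} ⇒ x = 0, so R has no eigenvalues. But (R - lambda I) is not surjective for |lambda| < 148: solving (R - lambda I) x = e_1 would require x_n proportional to (lambda/148)^(-n), which is not in l^2. So every |lambda| < 148 lies in the residual spectrum. The boundary |lambda| = 148 is in the approximate point spectrum (the spectrum is closed). Hence sigma(R) is the closed disk of radius 148.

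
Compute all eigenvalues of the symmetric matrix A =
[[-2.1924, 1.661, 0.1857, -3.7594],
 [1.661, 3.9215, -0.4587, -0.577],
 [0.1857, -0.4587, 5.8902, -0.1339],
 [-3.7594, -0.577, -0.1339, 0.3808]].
sigma(A) ≈ {-5, 2, 5, 6}

A is real symmetric, so its spectrum consists of real eigenvalues. Expanding the characteristic polynomial of the displayed matrix gives
  det(λ I - A) = p(λ) = λ^4 + (-8)λ^3 + (-13)λ^2 + (199.9976)λ + (-299.9976).
Solving p(λ) = 0 yields eigenvalues ≈ -5, 2, 5, 6. (A is shown rounded to 4 decimals, so these recover the underlying integer eigenvalues to within that precision.)
Verification: the trace of A = 8 equals the sum of eigenvalues 8, and det(A) ≈ -299.9976 matches the eigenvalue product -300.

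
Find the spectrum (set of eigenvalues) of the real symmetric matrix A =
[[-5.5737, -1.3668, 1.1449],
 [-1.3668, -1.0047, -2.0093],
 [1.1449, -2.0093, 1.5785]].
sigma(A) ≈ {-6, -2, 3}

A is real symmetric, so its spectrum consists of real eigenvalues. Expanding the characteristic polynomial of the displayed matrix gives
  det(λ I - A) = p(λ) = λ^3 + (5)λ^2 + (-12)λ + (-35.9987).
Solving p(λ) = 0 yields eigenvalues ≈ -6, -2, 3. (A is shown rounded to 4 decimals, so these recover the underlying integer eigenvalues to within that precision.)
Verification: the trace of A = -5 equals the sum of eigenvalues -5, and det(A) ≈ 35.9987 matches the eigenvalue product 36.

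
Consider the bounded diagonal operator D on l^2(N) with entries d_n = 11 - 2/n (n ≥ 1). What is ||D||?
||D|| = 11

For a diagonal operator on l^2 with entries d_n, ||D|| = sup_n |d_n|. Here d_1 = 9, d_2 = 10, ..., and d_n = 11 - 2/n increases monotonically toward 11. All terms lie in [9, 11), so |d_n| = d_n and the supremum is the limit 11, which is not attained by any individual d_n. Hence ||D|| = 11.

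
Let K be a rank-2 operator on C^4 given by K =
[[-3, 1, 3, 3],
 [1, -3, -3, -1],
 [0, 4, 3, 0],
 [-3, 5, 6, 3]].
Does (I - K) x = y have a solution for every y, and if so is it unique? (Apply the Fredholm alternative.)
(I - K) is invertible (det(I - K) = 8 ≠ 0), so for every y in C^4 the equation (I - K) x = y has a unique solution.

K has rank 2 and factors as K = U V^T = u1 v1^T + u2 v2^T with u1 = (-1, -1, 2, 1), v1 = (-1, 3, 3, 1), u2 = (-2, 0, 1, -1), v2 = (2, -2, -3, -2) (multiplying out reproduces the displayed K). The nonzero eigenvalues of U V^T coincide with those of the 2 x 2 matrix G = V^T U = [[v1·u1, v1·u2], [v2·u1, v2·u2]] = [[5, 4], [-8, -5]], and by the Sylvester determinant identity det(I_4 - U V^T) = det(I_2 - V^T U) = det([[-4, -4], [8, 6]]) = (-4)(6) - (-4)(8) = 8. (Direct check: I - K =
[[4, -1, -3, -3],
 [-1, 4, 3, 1],
 [0, -4, -2, 0],
 [3, -5, -6, -2]]
has determinant 8.) The finite-dimensional Fredholm alternative says: either (I - K) is invertible, or ker(I - K) ≠ {0} and then range(I - K) = ker((I - K)^*)^⊥, with dim ker(I - K) = dim ker((I - K)^*). Since det(I - K) ≠ 0, 1 is not an eigenvalue of K and ker(I - K) = {0}, so we are in the first case: for every y there is a unique x = (I - K)^(-1) y. (Explicitly, by the Woodbury identity, (I - U V^T)^(-1) = I + U (I_2 - G)^(-1) V^T.)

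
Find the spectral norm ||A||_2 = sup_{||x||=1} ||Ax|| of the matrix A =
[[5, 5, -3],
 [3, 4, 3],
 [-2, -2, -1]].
||A||_2 ≈ 9.1014 (= sqrt(largest eigenvalue of A^T A))

||A||_2 = sigma_max(A) = sqrt(lambda_max(A^T A)). Form the symmetric matrix M = A^T A =
[[38, 41, -4],
 [41, 45, -1],
 [-4, -1, 19]].
Its characteristic polynomial (trace, sum of principal 2x2 minors, determinant of M give the coefficients) is
  p(λ) = det(λ I - M) = λ^3 - 102λ^2 + 1589λ - 121.
No integer candidate from the rational root theorem (±divisors of 121) is a root, so the roots are irrational. The cubic discriminant is Δ = 10059866113 > 0, so there are three distinct real roots. p(0) = -121 and p(1) = 1367 have opposite signs, so a root lies in (0, 1); Newton's method refines it to λ ≈ 0.0765. p(19) = 107 and p(20) = -1141 have opposite signs, so a root lies in (19, 20); Newton's method refines it to λ ≈ 19.0886. p(82) = -4303 and p(83) = 875 have opposite signs, so a root lies in (82, 83); Newton's method refines it to λ ≈ 82.8349. Check (Vieta): the three roots sum to 102, matching tr M = 102.
So the eigenvalues of A^T A are ≈ 0.0765, 19.0886, 82.8349 (all ≥ 0, as they must be for A^T A). The largest is λ_max ≈ 82.8349, hence ||A||_2 = sqrt(λ_max) ≈ 9.1014.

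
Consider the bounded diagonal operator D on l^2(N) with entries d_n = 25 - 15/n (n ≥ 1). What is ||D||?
||D|| = 25

For a diagonal operator on l^2 with entries d_n, ||D|| = sup_n |d_n|. Here d_1 = 10, d_2 = 35/2, ..., and d_n = 25 - 15/n increases monotonically toward 25. All terms lie in [10, 25), so |d_n| = d_n and the supremum is the limit 25, which is not attained by any individual d_n. Hence ||D|| = 25.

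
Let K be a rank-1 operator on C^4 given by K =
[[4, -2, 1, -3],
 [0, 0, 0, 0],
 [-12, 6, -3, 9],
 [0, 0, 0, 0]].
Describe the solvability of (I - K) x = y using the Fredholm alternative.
(I - K) is singular (det(I - K) = 0, i.e. 1 ∈ sigma(K)). (I - K) x = y is solvable iff y ⊥ ker((I - K)^*) = span{(4, -2, 1, -3)}, i.e. iff 4y_1 - 2y_2 + y_3 - 3y_4 = 0. When solvable, the solutions are x = y + c·(1, 0, -3, 0), c arbitrary (ker(I - K) = span{(1, 0, -3, 0)}, dimension 1).

K has rank 1, so it is an outer product K = u v^T: every row of K is a multiple of one row vector. Reading off the entries, u = (1, 0, -3, 0) and v = (4, -2, 1, -3) (row i of K equals u_i·v^T). A rank-one matrix u v^T satisfies K u = u (v·u) and kills the (3)-dimensional subspace v^⊥, so its characteristic polynomial is lambda^3 (lambda - v·u) with v·u = tr K = 1. Hence the eigenvalues of I - K are 1 (multiplicity 3) and 1 - (1) = 0, so det(I - K) = 0. (Direct check: I - K =
[[-3, 2, -1, 3],
 [0, 1, 0, 0],
 [12, -6, 4, -9],
 [0, 0, 0, 1]]
has determinant 0.) So 1 is an eigenvalue of K and (I - K) is not invertible. The finite-dimensional Fredholm alternative says: either (I - K) is invertible, or ker(I - K) ≠ {0} and then range(I - K) = ker((I - K)^*)^⊥, with dim ker(I - K) = dim ker((I - K)^*). We are in the second case, so we need both kernels. Kernel of I - K: (I - K) u = u - u (v·u) = u - u = 0, so ker(I - K) = span{u} = span{(1, 0, -3, 0)} (it is exactly 1-dimensional because rank(I - K) = 3). Kernel of the adjoint: K is real, so (I - K)^* = I - K^T = I - v u^T, and (I - v u^T) v = v - v (u·v) = 0; hence ker((I - K)^*) = span{v} = span{(4, -2, 1, -3)}. Therefore (I - K) x = y is solvable iff <y, v> = 0, i.e. iff 4y_1 - 2y_2 + y_3 - 3y_4 = 0. When this holds, K y = u (v·y) = 0, so (I - K) y = y and x = y is a particular solution; the full solution set is the line x = y + c·u = y + c·(1, 0, -3, 0), c ∈ C.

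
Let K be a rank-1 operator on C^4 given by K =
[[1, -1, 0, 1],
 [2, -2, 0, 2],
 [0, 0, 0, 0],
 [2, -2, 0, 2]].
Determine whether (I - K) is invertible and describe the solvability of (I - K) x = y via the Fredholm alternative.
(I - K) is singular (det(I - K) = 0, i.e. 1 ∈ sigma(K)). (I - K) x = y is solvable iff y ⊥ ker((I - K)^*) = span{(1, -1, 0, 1)}, i.e. iff y_1 - y_2 + y_4 = 0. When solvable, the solutions are x = y + c·(1, 2, 0, 2), c arbitrary (ker(I - K) = span{(1, 2, 0, 2)}, dimension 1).

K has rank 1, so it is an outer product K = u v^T: every row of K is a multiple of one row vector. Reading off the entries, u = (1, 2, 0, 2) and v = (1, -1, 0, 1) (row i of K equals u_i·v^T). A rank-one matrix u v^T satisfies K u = u (v·u) and kills the (3)-dimensional subspace v^⊥, so its characteristic polynomial is lambda^3 (lambda - v·u) with v·u = tr K = 1. Hence the eigenvalues of I - K are 1 (multiplicity 3) and 1 - (1) = 0, so det(I - K) = 0. (Direct check: I - K =
[[0, 1, 0, -1],
 [-2, 3, 0, -2],
 [0, 0, 1, 0],
 [-2, 2, 0, -1]]
has determinant 0.) So 1 is an eigenvalue of K and (I - K) is not invertible. The finite-dimensional Fredholm alternative says: either (I - K) is invertible, or ker(I - K) ≠ {0} and then range(I - K) = ker((I - K)^*)^⊥, with dim ker(I - K) = dim ker((I - K)^*). We are in the second case, so we need both kernels. Kernel of I - K: (I - K) u = u - u (v·u) = u - u = 0, so ker(I - K) = span{u} = span{(1, 2, 0, 2)} (it is exactly 1-dimensional because rank(I - K) = 3). Kernel of the adjoint: K is real, so (I - K)^* = I - K^T = I - v u^T, and (I - v u^T) v = v - v (u·v) = 0; hence ker((I - K)^*) = span{v} = span{(1, -1, 0, 1)}. Therefore (I - K) x = y is solvable iff <y, v> = 0, i.e. iff y_1 - y_2 + y_4 = 0. When this holds, K y = u (v·y) = 0, so (I - K) y = y and x = y is a particular solution; the full solution set is the line x = y + c·u = y + c·(1, 2, 0, 2), c ∈ C.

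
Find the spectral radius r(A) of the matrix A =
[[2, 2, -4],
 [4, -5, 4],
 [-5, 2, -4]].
r(A) ≈ 9.6256

The eigenvalues of A are the roots of its characteristic polynomial. With M = A (coefficients from the trace, the sum of principal 2x2 minors, and det A):
  p(λ) = det(λ I - M) = λ^3 + 7λ^2 - 34λ - 84.
No integer candidate from the rational root theorem (±divisors of 84) is a root, so the roots are irrational. The cubic discriminant is Δ = 498452 > 0, so there are three distinct real roots. p(-10) = -44 and p(-9) = 60 have opposite signs, so a root lies in (-10, -9); Newton's method refines it to λ ≈ -9.6256. p(-2) = 4 and p(-1) = -44 have opposite signs, so a root lies in (-2, -1); Newton's method refines it to λ ≈ -1.9199. p(4) = -44 and p(5) = 46 have opposite signs, so a root lies in (4, 5); Newton's method refines it to λ ≈ 4.5455. Check (Vieta): the three roots sum to -7, matching tr M = -7.
Thus the eigenvalues (to 4 decimals) are -9.6256 (modulus 9.6256); -1.9199 (modulus 1.9199); 4.5455 (modulus 4.5455). The spectral radius is the largest modulus: r(A) ≈ 9.6256. (Cross-check: r(A) ≤ ||A||_2 ≈ 10.1271; equality holds whenever A is normal, though it can also hold for some non-normal A.)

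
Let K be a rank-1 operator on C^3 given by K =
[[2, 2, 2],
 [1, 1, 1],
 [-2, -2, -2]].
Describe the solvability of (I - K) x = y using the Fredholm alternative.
(I - K) is singular (det(I - K) = 0, i.e. 1 ∈ sigma(K)). (I - K) x = y is solvable iff y ⊥ ker((I - K)^*) = span{(1, 1, 1)}, i.e. iff y_1 + y_2 + y_3 = 0. When solvable, the solutions are x = y + c·(2, 1, -2), c arbitrary (ker(I - K) = span{(2, 1, -2)}, dimension 1).

K has rank 1, so it is an outer product K = u v^T: every row of K is a multiple of one row vector. Reading off the entries, u = (2, 1, -2) and v = (1, 1, 1) (row i of K equals u_i·v^T). A rank-one matrix u v^T satisfies K u = u (v·u) and kills the (2)-dimensional subspace v^⊥, so its characteristic polynomial is lambda^2 (lambda - v·u) with v·u = tr K = 1. Hence the eigenvalues of I - K are 1 (multiplicity 2) and 1 - (1) = 0, so det(I - K) = 0. (Direct check: I - K =
[[-1, -2, -2],
 [-1, 0, -1],
 [2, 2, 3]]
has determinant 0.) So 1 is an eigenvalue of K and (I - K) is not invertible. The finite-dimensional Fredholm alternative says: either (I - K) is invertible, or ker(I - K) ≠ {0} and then range(I - K) = ker((I - K)^*)^⊥, with dim ker(I - K) = dim ker((I - K)^*). We are in the second case, so we need both kernels. Kernel of I - K: (I - K) u = u - u (v·u) = u - u = 0, so ker(I - K) = span{u} = span{(2, 1, -2)} (it is exactly 1-dimensional because rank(I - K) = 2). Kernel of the adjoint: K is real, so (I - K)^* = I - K^T = I - v u^T, and (I - v u^T) v = v - v (u·v) = 0; hence ker((I - K)^*) = span{v} = span{(1, 1, 1)}. Therefore (I - K) x = y is solvable iff <y, v> = 0, i.e. iff y_1 + y_2 + y_3 = 0. When this holds, K y = u (v·y) = 0, so (I - K) y = y and x = y is a particular solution; the full solution set is the line x = y + c·u = y + c·(2, 1, -2), c ∈ C.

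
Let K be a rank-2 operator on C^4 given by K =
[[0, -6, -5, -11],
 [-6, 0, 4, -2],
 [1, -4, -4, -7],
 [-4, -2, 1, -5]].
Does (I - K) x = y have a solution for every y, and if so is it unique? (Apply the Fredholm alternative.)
(I - K) is invertible (det(I - K) = -26 ≠ 0), so for every y in C^4 the equation (I - K) x = y has a unique solution.

K has rank 2 and factors as K = U V^T = u1 v1^T + u2 v2^T with u1 = (-2, -2, -1, -2), v1 = (3, 0, -2, 1), u2 = (3, 0, 2, 1), v2 = (2, -2, -3, -3) (multiplying out reproduces the displayed K). The nonzero eigenvalues of U V^T coincide with those of the 2 x 2 matrix G = V^T U = [[v1·u1, v1·u2], [v2·u1, v2·u2]] = [[-6, 6], [9, -3]], and by the Sylvester determinant identity det(I_4 - U V^T) = det(I_2 - V^T U) = det([[7, -6], [-9, 4]]) = (7)(4) - (-6)(-9) = -26. (Direct check: I - K =
[[1, 6, 5, 11],
 [6, 1, -4, 2],
 [-1, 4, 5, 7],
 [4, 2, -1, 6]]
has determinant -26.) The finite-dimensional Fredholm alternative says: either (I - K) is invertible, or ker(I - K) ≠ {0} and then range(I - K) = ker((I - K)^*)^⊥, with dim ker(I - K) = dim ker((I - K)^*). Since det(I - K) ≠ 0, 1 is not an eigenvalue of K and ker(I - K) = {0}, so we are in the first case: for every y there is a unique x = (I - K)^(-1) y. (Explicitly, by the Woodbury identity, (I - U V^T)^(-1) = I + U (I_2 - G)^(-1) V^T.)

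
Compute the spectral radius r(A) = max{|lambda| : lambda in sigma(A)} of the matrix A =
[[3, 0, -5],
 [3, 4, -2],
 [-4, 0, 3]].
r(A) = (6 + sqrt(80))/2 ≈ 7.4721

The eigenvalues of A are the roots of its characteristic polynomial. With M = A (coefficients from the trace, the sum of principal 2x2 minors, and det A):
  p(λ) = det(λ I - M) = λ^3 - 10λ^2 + 13λ + 44.
By the rational root theorem any rational root is an integer divisor of 44. Testing λ = 4: p(4) = 64 - 160 + 52 + 44 = 0, so λ = 4 is a root. Dividing out (λ - 4) leaves p(λ) = (λ - 4)(λ^2 - 6λ - 11). For λ^2 - 6λ - 11 the discriminant is 80. It is nonnegative but not a perfect square, so the roots are real and irrational: λ = (6 ± sqrt(80))/2 ≈ 7.4721, -1.4721.
Thus the eigenvalues (to 4 decimals) are 7.4721 (modulus 7.4721); -1.4721 (modulus 1.4721); 4 (modulus 4). The spectral radius is the largest modulus: r(A) = (6 + sqrt(80))/2 ≈ 7.4721. (Cross-check: r(A) ≤ ||A||_2 ≈ 8.5182; equality holds whenever A is normal, though it can also hold for some non-normal A.)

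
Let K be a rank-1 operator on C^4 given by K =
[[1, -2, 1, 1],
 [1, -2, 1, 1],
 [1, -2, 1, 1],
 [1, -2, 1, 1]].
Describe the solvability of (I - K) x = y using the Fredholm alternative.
(I - K) is singular (det(I - K) = 0, i.e. 1 ∈ sigma(K)). (I - K) x = y is solvable iff y ⊥ ker((I - K)^*) = span{(1, -2, 1, 1)}, i.e. iff y_1 - 2y_2 + y_3 + y_4 = 0. When solvable, the solutions are x = y + c·(1, 1, 1, 1), c arbitrary (ker(I - K) = span{(1, 1, 1, 1)}, dimension 1).

K has rank 1, so it is an outer product K = u v^T: every row of K is a multiple of one row vector. Reading off the entries, u = (1, 1, 1, 1) and v = (1, -2, 1, 1) (row i of K equals u_i·v^T). A rank-one matrix u v^T satisfies K u = u (v·u) and kills the (3)-dimensional subspace v^⊥, so its characteristic polynomial is lambda^3 (lambda - v·u) with v·u = tr K = 1. Hence the eigenvalues of I - K are 1 (multiplicity 3) and 1 - (1) = 0, so det(I - K) = 0. (Direct check: I - K =
[[0, 2, -1, -1],
 [-1, 3, -1, -1],
 [-1, 2, 0, -1],
 [-1, 2, -1, 0]]
has determinant 0.) So 1 is an eigenvalue of K and (I - K) is not invertible. The finite-dimensional Fredholm alternative says: either (I - K) is invertible, or ker(I - K) ≠ {0} and then range(I - K) = ker((I - K)^*)^⊥, with dim ker(I - K) = dim ker((I - K)^*). We are in the second case, so we need both kernels. Kernel of I - K: (I - K) u = u - u (v·u) = u - u = 0, so ker(I - K) = span{u} = span{(1, 1, 1, 1)} (it is exactly 1-dimensional because rank(I - K) = 3). Kernel of the adjoint: K is real, so (I - K)^* = I - K^T = I - v u^T, and (I - v u^T) v = v - v (u·v) = 0; hence ker((I - K)^*) = span{v} = span{(1, -2, 1, 1)}. Therefore (I - K) x = y is solvable iff <y, v> = 0, i.e. iff y_1 - 2y_2 + y_3 + y_4 = 0. When this holds, K y = u (v·y) = 0, so (I - K) y = y and x = y is a particular solution; the full solution set is the line x = y + c·u = y + c·(1, 1, 1, 1), c ∈ C.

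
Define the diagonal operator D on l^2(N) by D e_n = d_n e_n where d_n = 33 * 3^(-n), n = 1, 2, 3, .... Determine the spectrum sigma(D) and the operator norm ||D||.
sigma(D) = {33 * 3^(-n) : n ≥ 1} ∪ {0}; ||D|| = 11

A bounded diagonal operator on l^2 with diagonal entries d_n has spectrum equal to the closure of {d_n : n ≥ 1}: every d_n is an eigenvalue (with eigenvector e_n), so {d_n} ⊂ sigma(D); the spectrum is closed, so its closure is too; and for lambda not in the closure, (D - lambda I) has bounded inverse (the diagonal entries 1/(d_n - lambda) are bounded). For our sequence d_n = 33 * 3^(-n), n = 1, 2, 3, ...:
  - {d_n} = {33 * 3^(-n) : n ≥ 1}; the only limit point is 0
  - closure = {33 * 3^(-n) : n ≥ 1} ∪ {0}
For the norm: a diagonal operator has ||D|| = sup_n |d_n|. Here d_n = 33 * 3^(-n) is positive and decreasing, so sup_n |d_n| = d_1 = 33/3 = 11. So ||D|| = 11.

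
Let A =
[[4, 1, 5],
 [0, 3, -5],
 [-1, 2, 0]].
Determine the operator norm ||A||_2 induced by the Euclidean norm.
||A||_2 ≈ 7.8026 (= sqrt(largest eigenvalue of A^T A))

||A||_2 = sigma_max(A) = sqrt(lambda_max(A^T A)). Form the symmetric matrix M = A^T A =
[[17, 2, 20],
 [2, 14, -10],
 [20, -10, 50]].
Its characteristic polynomial (trace, sum of principal 2x2 minors, determinant of M give the coefficients) is
  p(λ) = det(λ I - M) = λ^3 - 81λ^2 + 1284λ - 3600.
No integer candidate from the rational root theorem (±divisors of 3600) is a root, so the roots are irrational. The cubic discriminant is Δ = 1086123600 > 0, so there are three distinct real roots. p(3) = -450 and p(4) = 304 have opposite signs, so a root lies in (3, 4); Newton's method refines it to λ ≈ 3.574. p(16) = 304 and p(17) = -268 have opposite signs, so a root lies in (16, 17); Newton's method refines it to λ ≈ 16.5451. p(60) = -2160 and p(61) = 304 have opposite signs, so a root lies in (60, 61); Newton's method refines it to λ ≈ 60.8809. Check (Vieta): the three roots sum to 81, matching tr M = 81.
So the eigenvalues of A^T A are ≈ 3.574, 16.5451, 60.8809 (all ≥ 0, as they must be for A^T A). The largest is λ_max ≈ 60.8809, hence ||A||_2 = sqrt(λ_max) ≈ 7.8026.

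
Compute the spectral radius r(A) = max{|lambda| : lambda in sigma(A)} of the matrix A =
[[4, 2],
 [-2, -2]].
r(A) = (2 + sqrt(20))/2 ≈ 3.2361

The eigenvalues of A are the roots of its characteristic polynomial. With M = A (coefficients from the trace and determinant):
  p(λ) = det(λ I - M) = λ^2 - 2λ - 4.
For λ^2 - 2λ - 4 the discriminant is 20. It is nonnegative but not a perfect square, so the roots are real and irrational: λ = (2 ± sqrt(20))/2 ≈ 3.2361, -1.2361.
Thus the eigenvalues (to 4 decimals) are 3.2361 (modulus 3.2361); -1.2361 (modulus 1.2361). The spectral radius is the largest modulus: r(A) = (2 + sqrt(20))/2 ≈ 3.2361. (Cross-check: r(A) ≤ ||A||_2 ≈ 5.2361; equality holds whenever A is normal, though it can also hold for some non-normal A.)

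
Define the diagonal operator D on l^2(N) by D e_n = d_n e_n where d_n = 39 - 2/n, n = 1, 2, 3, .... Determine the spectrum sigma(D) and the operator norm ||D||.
sigma(D) = {39 - 2/n : n ≥ 1} ∪ {39}; ||D|| = 39

A bounded diagonal operator on l^2 with diagonal entries d_n has spectrum equal to the closure of {d_n : n ≥ 1}: every d_n is an eigenvalue (with eigenvector e_n), so {d_n} ⊂ sigma(D); the spectrum is closed, so its closure is too; and for lambda not in the closure, (D - lambda I) has bounded inverse (the diagonal entries 1/(d_n - lambda) are bounded). For our sequence d_n = 39 - 2/n, n = 1, 2, 3, ...:
  - {d_n} = {39 - 2/n : n ≥ 1}; the only limit point is 39
  - closure = {39 - 2/n : n ≥ 1} ∪ {39}
For the norm: a diagonal operator has ||D|| = sup_n |d_n|. Here d_n = 39 - 2/n increases monotonically from d_1 = 37 toward 39, with all terms in [37, 39); so sup_n |d_n| = 39 (the supremum is the limit, not attained). So ||D|| = 39.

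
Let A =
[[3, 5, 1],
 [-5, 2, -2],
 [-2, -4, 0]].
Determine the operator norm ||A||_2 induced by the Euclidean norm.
||A||_2 ≈ 7.5188 (= sqrt(largest eigenvalue of A^T A))

||A||_2 = sigma_max(A) = sqrt(lambda_max(A^T A)). Form the symmetric matrix M = A^T A =
[[38, 13, 13],
 [13, 45, 1],
 [13, 1, 5]].
Its characteristic polynomial (trace, sum of principal 2x2 minors, determinant of M give the coefficients) is
  p(λ) = det(λ I - M) = λ^3 - 88λ^2 + 1786λ - 400.
No integer candidate from the rational root theorem (±divisors of 400) is a root, so the roots are irrational. The cubic discriminant is Δ = 1950812000 > 0, so there are three distinct real roots. p(0) = -400 and p(1) = 1299 have opposite signs, so a root lies in (0, 1); Newton's method refines it to λ ≈ 0.2265. p(31) = 189 and p(32) = -592 have opposite signs, so a root lies in (31, 32); Newton's method refines it to λ ≈ 31.2405. p(56) = -736 and p(57) = 683 have opposite signs, so a root lies in (56, 57); Newton's method refines it to λ ≈ 56.533. Check (Vieta): the three roots sum to 88, matching tr M = 88.
So the eigenvalues of A^T A are ≈ 0.2265, 31.2405, 56.533 (all ≥ 0, as they must be for A^T A). The largest is λ_max ≈ 56.533, hence ||A||_2 = sqrt(λ_max) ≈ 7.5188.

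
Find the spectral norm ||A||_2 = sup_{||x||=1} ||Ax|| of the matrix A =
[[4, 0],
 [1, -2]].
||A||_2 = sqrt((21 + sqrt(185))/2) ≈ 4.1594 (= sqrt(largest eigenvalue of A^T A))

||A||_2 = sigma_max(A) = sqrt(lambda_max(A^T A)). Form the symmetric matrix M = A^T A =
[[17, -2],
 [-2, 4]].
Its characteristic polynomial (trace, determinant of M give the coefficients) is
  p(λ) = det(λ I - M) = λ^2 - 21λ + 64.
For λ^2 - 21λ + 64 the discriminant is 185. It is nonnegative but not a perfect square, so the roots are real and irrational: λ = (21 ± sqrt(185))/2 ≈ 17.3007, 3.6993.
So the eigenvalues of A^T A are ≈ 3.6993, 17.3007 (all ≥ 0, as they must be for A^T A). The largest is λ_max = (21 + sqrt(185))/2 ≈ 17.3007, hence ||A||_2 = sqrt(λ_max) = sqrt((21 + sqrt(185))/2) ≈ 4.1594.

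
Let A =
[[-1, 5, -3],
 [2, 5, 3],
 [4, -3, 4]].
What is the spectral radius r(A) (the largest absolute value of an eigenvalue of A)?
r(A) ≈ 6.2464

The eigenvalues of A are the roots of its characteristic polynomial. With M = A (coefficients from the trace, the sum of principal 2x2 minors, and det A):
  p(λ) = det(λ I - M) = λ^3 - 8λ^2 + 22λ - 69.
No integer candidate from the rational root theorem (±divisors of 69) is a root, so the roots are irrational. The cubic discriminant is Δ = -62883 < 0, so there is one real root and a complex-conjugate pair. p(6) = -9 and p(7) = 36 have opposite signs, so a root lies in (6, 7); Newton's method refines it to λ ≈ 6.2464. Dividing out (λ - (6.2464)) leaves approximately λ^2 - 1.7536λ + 11.0463. For λ^2 - 1.7536λ + 11.0463 the discriminant is -41.1103. It is negative, so the remaining roots are the complex-conjugate pair λ ≈ 0.8768 ± 3.2059i. Their product equals the constant term, so |λ|^2 ≈ 11.0463 and |λ| ≈ 3.3236.
Thus the eigenvalues (to 4 decimals) are 6.2464 (modulus 6.2464); 0.8768 ± 3.2059i (modulus 3.3236). The spectral radius is the largest modulus: r(A) ≈ 6.2464. (Cross-check: r(A) ≤ ||A||_2 ≈ 8.382; equality holds whenever A is normal, though it can also hold for some non-normal A.)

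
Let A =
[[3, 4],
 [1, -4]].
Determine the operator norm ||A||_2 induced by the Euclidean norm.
||A||_2 = sqrt((42 + sqrt(740))/2) ≈ 5.8823 (= sqrt(largest eigenvalue of A^T A))

||A||_2 = sigma_max(A) = sqrt(lambda_max(A^T A)). Form the symmetric matrix M = A^T A =
[[10, 8],
 [8, 32]].
Its characteristic polynomial (trace, determinant of M give the coefficients) is
  p(λ) = det(λ I - M) = λ^2 - 42λ + 256.
For λ^2 - 42λ + 256 the discriminant is 740. It is nonnegative but not a perfect square, so the roots are real and irrational: λ = (42 ± sqrt(740))/2 ≈ 34.6015, 7.3985.
So the eigenvalues of A^T A are ≈ 7.3985, 34.6015 (all ≥ 0, as they must be for A^T A). The largest is λ_max = (42 + sqrt(740))/2 ≈ 34.6015, hence ||A||_2 = sqrt(λ_max) = sqrt((42 + sqrt(740))/2) ≈ 5.8823.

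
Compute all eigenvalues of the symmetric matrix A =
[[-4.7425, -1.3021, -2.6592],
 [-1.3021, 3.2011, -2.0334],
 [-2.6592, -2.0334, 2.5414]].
sigma(A) ≈ {-6, 2, 5}

A is real symmetric, so its spectrum consists of real eigenvalues. Expanding the characteristic polynomial of the displayed matrix gives
  det(λ I - A) = p(λ) = λ^3 + (-1)λ^2 + (-32)λ + (60).
Solving p(λ) = 0 yields eigenvalues ≈ -6, 2, 5. (A is shown rounded to 4 decimals, so these recover the underlying integer eigenvalues to within that precision.)
Verification: the trace of A = 1 equals the sum of eigenvalues 1, and det(A) ≈ -59.9991 matches the eigenvalue product -60.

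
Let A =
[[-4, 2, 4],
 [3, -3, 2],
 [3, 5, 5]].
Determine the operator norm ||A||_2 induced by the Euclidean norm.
||A||_2 ≈ 8.3005 (= sqrt(largest eigenvalue of A^T A))

||A||_2 = sigma_max(A) = sqrt(lambda_max(A^T A)). Form the symmetric matrix M = A^T A =
[[34, -2, 5],
 [-2, 38, 27],
 [5, 27, 45]].
Its characteristic polynomial (trace, sum of principal 2x2 minors, determinant of M give the coefficients) is
  p(λ) = det(λ I - M) = λ^3 - 117λ^2 + 3774λ - 31684.
No integer candidate from the rational root theorem (±divisors of 31684) is a root, so the roots are irrational. The cubic discriminant is Δ = 1699144884 > 0, so there are three distinct real roots. p(13) = -198 and p(14) = 964 have opposite signs, so a root lies in (13, 14); Newton's method refines it to λ ≈ 13.1614. p(34) = 684 and p(35) = -44 have opposite signs, so a root lies in (34, 35); Newton's method refines it to λ ≈ 34.9406. p(68) = -1628 and p(69) = 194 have opposite signs, so a root lies in (68, 69); Newton's method refines it to λ ≈ 68.898. Check (Vieta): the three roots sum to 117, matching tr M = 117.
So the eigenvalues of A^T A are ≈ 13.1614, 34.9406, 68.898 (all ≥ 0, as they must be for A^T A). The largest is λ_max ≈ 68.898, hence ||A||_2 = sqrt(λ_max) ≈ 8.3005.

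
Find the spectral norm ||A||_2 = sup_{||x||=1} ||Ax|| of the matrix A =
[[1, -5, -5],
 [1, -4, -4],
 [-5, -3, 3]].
||A||_2 ≈ 9.2276 (= sqrt(largest eigenvalue of A^T A))

||A||_2 = sigma_max(A) = sqrt(lambda_max(A^T A)). Form the symmetric matrix M = A^T A =
[[27, 6, -24],
 [6, 50, 32],
 [-24, 32, 50]].
Its characteristic polynomial (trace, sum of principal 2x2 minors, determinant of M give the coefficients) is
  p(λ) = det(λ I - M) = λ^3 - 127λ^2 + 3564λ - 36.
No integer candidate from the rational root theorem (±divisors of 36) is a root, so the roots are irrational. The cubic discriminant is Δ = 23789326608 > 0, so there are three distinct real roots. p(0) = -36 and p(1) = 3402 have opposite signs, so a root lies in (0, 1); Newton's method refines it to λ ≈ 0.0101. p(41) = 1522 and p(42) = -288 have opposite signs, so a root lies in (41, 42); Newton's method refines it to λ ≈ 41.841. p(85) = -546 and p(86) = 3232 have opposite signs, so a root lies in (85, 86); Newton's method refines it to λ ≈ 85.1489. Check (Vieta): the three roots sum to 127, matching tr M = 127.
So the eigenvalues of A^T A are ≈ 0.0101, 41.841, 85.1489 (all ≥ 0, as they must be for A^T A). The largest is λ_max ≈ 85.1489, hence ||A||_2 = sqrt(λ_max) ≈ 9.2276.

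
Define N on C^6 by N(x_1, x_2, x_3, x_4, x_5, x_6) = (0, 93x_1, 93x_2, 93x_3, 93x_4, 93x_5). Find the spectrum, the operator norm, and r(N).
sigma(N) = {0}; ||N|| = 93; r(N) = 0. (N is nilpotent with N^6 = 0.)

On C^6, N is a strictly lower-triangular matrix with 93 on the subdiagonal and zeros elsewhere, so its characteristic polynomial is lambda^6 and every eigenvalue is 0: sigma(N) = {0}. For the operator norm, N e_i = 93e_{i+1} for i = 1, ..., 5 and N e_6 = 0, so the singular values of N are 93 (with multiplicity 5) and 0; hence ||N|| = 93. The spectral radius r(N) = max|lambda| = 0. Note ||N|| > r(N) — characteristic of non-normal nilpotent operators. Indeed N^6 = 0.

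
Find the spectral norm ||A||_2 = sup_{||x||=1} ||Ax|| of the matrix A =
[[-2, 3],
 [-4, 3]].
||A||_2 = sqrt((38 + sqrt(1300))/2) ≈ 6.085 (= sqrt(largest eigenvalue of A^T A))

||A||_2 = sigma_max(A) = sqrt(lambda_max(A^T A)). Form the symmetric matrix M = A^T A =
[[20, -18],
 [-18, 18]].
Its characteristic polynomial (trace, determinant of M give the coefficients) is
  p(λ) = det(λ I - M) = λ^2 - 38λ + 36.
For λ^2 - 38λ + 36 the discriminant is 1300. It is nonnegative but not a perfect square, so the roots are real and irrational: λ = (38 ± sqrt(1300))/2 ≈ 37.0278, 0.9722.
So the eigenvalues of A^T A are ≈ 0.9722, 37.0278 (all ≥ 0, as they must be for A^T A). The largest is λ_max = (38 + sqrt(1300))/2 ≈ 37.0278, hence ||A||_2 = sqrt(λ_max) = sqrt((38 + sqrt(1300))/2) ≈ 6.085.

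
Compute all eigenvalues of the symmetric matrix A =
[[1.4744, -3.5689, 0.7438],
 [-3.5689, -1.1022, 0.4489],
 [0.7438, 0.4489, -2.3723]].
sigma(A) ≈ {-4, -2, 4}

A is real symmetric, so its spectrum consists of real eigenvalues. Expanding the characteristic polynomial of the displayed matrix gives
  det(λ I - A) = p(λ) = λ^3 + (2)λ^2 + (-16)λ + (-32).
Solving p(λ) = 0 yields eigenvalues ≈ -4, -2, 4. (A is shown rounded to 4 decimals, so these recover the underlying integer eigenvalues to within that precision.)
Verification: the trace of A = -2 equals the sum of eigenvalues -2, and det(A) ≈ 32.0007 matches the eigenvalue product 32.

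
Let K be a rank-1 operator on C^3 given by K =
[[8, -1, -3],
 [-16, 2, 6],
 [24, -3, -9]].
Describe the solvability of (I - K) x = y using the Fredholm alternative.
(I - K) is singular (det(I - K) = 0, i.e. 1 ∈ sigma(K)). (I - K) x = y is solvable iff y ⊥ ker((I - K)^*) = span{(8, -1, -3)}, i.e. iff 8y_1 - y_2 - 3y_3 = 0. When solvable, the solutions are x = y + c·(1, -2, 3), c arbitrary (ker(I - K) = span{(1, -2, 3)}, dimension 1).

K has rank 1, so it is an outer product K = u v^T: every row of K is a multiple of one row vector. Reading off the entries, u = (1, -2, 3) and v = (8, -1, -3) (row i of K equals u_i·v^T). A rank-one matrix u v^T satisfies K u = u (v·u) and kills the (2)-dimensional subspace v^⊥, so its characteristic polynomial is lambda^2 (lambda - v·u) with v·u = tr K = 1. Hence the eigenvalues of I - K are 1 (multiplicity 2) and 1 - (1) = 0, so det(I - K) = 0. (Direct check: I - K =
[[-7, 1, 3],
 [16, -1, -6],
 [-24, 3, 10]]
has determinant 0.) So 1 is an eigenvalue of K and (I - K) is not invertible. The finite-dimensional Fredholm alternative says: either (I - K) is invertible, or ker(I - K) ≠ {0} and then range(I - K) = ker((I - K)^*)^⊥, with dim ker(I - K) = dim ker((I - K)^*). We are in the second case, so we need both kernels. Kernel of I - K: (I - K) u = u - u (v·u) = u - u = 0, so ker(I - K) = span{u} = span{(1, -2, 3)} (it is exactly 1-dimensional because rank(I - K) = 2). Kernel of the adjoint: K is real, so (I - K)^* = I - K^T = I - v u^T, and (I - v u^T) v = v - v (u·v) = 0; hence ker((I - K)^*) = span{v} = span{(8, -1, -3)}. Therefore (I - K) x = y is solvable iff <y, v> = 0, i.e. iff 8y_1 - y_2 - 3y_3 = 0. When this holds, K y = u (v·y) = 0, so (I - K) y = y and x = y is a particular solution; the full solution set is the line x = y + c·u = y + c·(1, -2, 3), c ∈ C.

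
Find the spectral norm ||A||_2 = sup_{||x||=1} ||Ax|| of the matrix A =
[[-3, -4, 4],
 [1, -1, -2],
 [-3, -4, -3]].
||A||_2 ≈ 7.1417 (= sqrt(largest eigenvalue of A^T A))

||A||_2 = sigma_max(A) = sqrt(lambda_max(A^T A)). Form the symmetric matrix M = A^T A =
[[19, 23, -5],
 [23, 33, -2],
 [-5, -2, 29]].
Its characteristic polynomial (trace, sum of principal 2x2 minors, determinant of M give the coefficients) is
  p(λ) = det(λ I - M) = λ^3 - 81λ^2 + 1577λ - 2401.
No integer candidate from the rational root theorem (±divisors of 2401) is a root, so the roots are irrational. The cubic discriminant is Δ = 890121712 > 0, so there are three distinct real roots. p(1) = -904 and p(2) = 437 have opposite signs, so a root lies in (1, 2); Newton's method refines it to λ ≈ 1.6614. p(28) = 203 and p(29) = -400 have opposite signs, so a root lies in (28, 29); Newton's method refines it to λ ≈ 28.335. p(51) = -4 and p(52) = 1187 have opposite signs, so a root lies in (51, 52); Newton's method refines it to λ ≈ 51.0036. Check (Vieta): the three roots sum to 81, matching tr M = 81.
So the eigenvalues of A^T A are ≈ 1.6614, 28.335, 51.0036 (all ≥ 0, as they must be for A^T A). The largest is λ_max ≈ 51.0036, hence ||A||_2 = sqrt(λ_max) ≈ 7.1417.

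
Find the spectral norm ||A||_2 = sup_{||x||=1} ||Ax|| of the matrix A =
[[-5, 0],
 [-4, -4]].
||A||_2 = sqrt((57 + sqrt(1649))/2) ≈ 6.986 (= sqrt(largest eigenvalue of A^T A))

||A||_2 = sigma_max(A) = sqrt(lambda_max(A^T A)). Form the symmetric matrix M = A^T A =
[[41, 16],
 [16, 16]].
Its characteristic polynomial (trace, determinant of M give the coefficients) is
  p(λ) = det(λ I - M) = λ^2 - 57λ + 400.
For λ^2 - 57λ + 400 the discriminant is 1649. It is nonnegative but not a perfect square, so the roots are real and irrational: λ = (57 ± sqrt(1649))/2 ≈ 48.8039, 8.1961.
So the eigenvalues of A^T A are ≈ 8.1961, 48.8039 (all ≥ 0, as they must be for A^T A). The largest is λ_max = (57 + sqrt(1649))/2 ≈ 48.8039, hence ||A||_2 = sqrt(λ_max) = sqrt((57 + sqrt(1649))/2) ≈ 6.986.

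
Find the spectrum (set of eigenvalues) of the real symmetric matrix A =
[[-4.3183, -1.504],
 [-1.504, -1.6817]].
sigma(A) ≈ {-5, -1}

A is real symmetric, so its spectrum consists of real eigenvalues. Expanding the characteristic polynomial of the displayed matrix gives
  det(λ I - A) = p(λ) = λ^2 + (6)λ + (5).
Solving p(λ) = 0 yields eigenvalues ≈ -5, -1. (A is shown rounded to 4 decimals, so these recover the underlying integer eigenvalues to within that precision.)
Verification: the trace of A = -6 equals the sum of eigenvalues -6, and det(A) ≈ 5.0001 matches the eigenvalue product 5.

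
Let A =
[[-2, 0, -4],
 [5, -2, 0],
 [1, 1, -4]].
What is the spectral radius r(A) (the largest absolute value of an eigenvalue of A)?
r(A) ≈ 4.9463

The eigenvalues of A are the roots of its characteristic polynomial. With M = A (coefficients from the trace, the sum of principal 2x2 minors, and det A):
  p(λ) = det(λ I - M) = λ^3 + 8λ^2 + 24λ + 44.
No integer candidate from the rational root theorem (±divisors of 44) is a root, so the roots are irrational. The cubic discriminant is Δ = -8752 < 0, so there is one real root and a complex-conjugate pair. p(-5) = -1 and p(-4) = 12 have opposite signs, so a root lies in (-5, -4); Newton's method refines it to λ ≈ -4.9463. Dividing out (λ - (-4.9463)) leaves approximately λ^2 + 3.0537λ + 8.8955. For λ^2 + 3.0537λ + 8.8955 the discriminant is -26.2571. It is negative, so the remaining roots are the complex-conjugate pair λ ≈ -1.5268 ± 2.5621i. Their product equals the constant term, so |λ|^2 ≈ 8.8955 and |λ| ≈ 2.9825.
Thus the eigenvalues (to 4 decimals) are -4.9463 (modulus 4.9463); -1.5268 ± 2.5621i (modulus 2.9825). The spectral radius is the largest modulus: r(A) ≈ 4.9463. (Cross-check: r(A) ≤ ||A||_2 ≈ 6.1313; equality holds whenever A is normal, though it can also hold for some non-normal A.)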